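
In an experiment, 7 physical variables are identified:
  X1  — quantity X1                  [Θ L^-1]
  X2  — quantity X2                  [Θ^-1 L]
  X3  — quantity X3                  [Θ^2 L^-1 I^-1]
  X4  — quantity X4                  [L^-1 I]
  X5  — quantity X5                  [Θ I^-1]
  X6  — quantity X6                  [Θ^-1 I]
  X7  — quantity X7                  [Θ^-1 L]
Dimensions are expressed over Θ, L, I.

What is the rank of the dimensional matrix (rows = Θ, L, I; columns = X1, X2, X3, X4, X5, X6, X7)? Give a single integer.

Exponent matrix [Θ,L,I] × [X1,X2,X3,X4,X5,X6,X7]:
  Θ: [ 1 -1  2  0  1 -1 -1]
  L: [-1  1 -1 -1  0  0  1]
  I: [ 0  0 -1  1 -1  1  0]
RREF → pivots at {X1,X3} ⇒ r = 2

2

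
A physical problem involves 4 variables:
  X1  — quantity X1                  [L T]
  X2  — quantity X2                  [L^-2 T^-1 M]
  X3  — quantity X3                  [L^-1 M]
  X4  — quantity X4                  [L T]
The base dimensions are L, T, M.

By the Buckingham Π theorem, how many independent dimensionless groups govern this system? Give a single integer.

2

Write exponents as rows L,T,M / cols X1,X2,X3,X4:
  L: [ 1 -2 -1  1]
  T: [ 1 -1  0  1]
  M: [ 0  1  1  0]
Row reduction gives pivot columns X1,X2; rank = 2
4 vars − rank 2 = 2 Π groups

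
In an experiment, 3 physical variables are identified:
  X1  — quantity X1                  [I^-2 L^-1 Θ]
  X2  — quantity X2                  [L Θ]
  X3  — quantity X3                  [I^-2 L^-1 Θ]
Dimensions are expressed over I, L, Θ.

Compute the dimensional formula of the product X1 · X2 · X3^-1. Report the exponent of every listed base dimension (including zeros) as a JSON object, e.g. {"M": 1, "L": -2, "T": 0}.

{"I": 0, "L": 1, "Θ": 1}

Exponent matrix [I,L,Θ] × [X1,X2,X3]:
  I: [-2  0 -2]
  L: [-1  1 -1]
  Θ: [ 1  1  1]
  [I]: (1)·-2+(1)·0+(-1)·-2 = 0
  [L]: (1)·-1+(1)·1+(-1)·-1 = 1
  [Θ]: (1)·1+(1)·1+(-1)·1 = 1
⇒ L Θ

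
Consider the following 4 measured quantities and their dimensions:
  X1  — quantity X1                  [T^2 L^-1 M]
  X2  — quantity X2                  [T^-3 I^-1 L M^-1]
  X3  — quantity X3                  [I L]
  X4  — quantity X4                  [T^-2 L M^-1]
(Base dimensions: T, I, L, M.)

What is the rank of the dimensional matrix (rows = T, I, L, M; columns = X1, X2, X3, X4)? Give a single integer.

Dimensional matrix (T×I×L×M by X1×X2×X3×X4):
  T: [ 2 -3  0 -2]
  I: [ 0 -1  1  0]
  L: [-1  1  1  1]
  M: [ 1 -1  0 -1]
Echelon form has 3 nonzero rows (pivots: X1,X2,X3)

3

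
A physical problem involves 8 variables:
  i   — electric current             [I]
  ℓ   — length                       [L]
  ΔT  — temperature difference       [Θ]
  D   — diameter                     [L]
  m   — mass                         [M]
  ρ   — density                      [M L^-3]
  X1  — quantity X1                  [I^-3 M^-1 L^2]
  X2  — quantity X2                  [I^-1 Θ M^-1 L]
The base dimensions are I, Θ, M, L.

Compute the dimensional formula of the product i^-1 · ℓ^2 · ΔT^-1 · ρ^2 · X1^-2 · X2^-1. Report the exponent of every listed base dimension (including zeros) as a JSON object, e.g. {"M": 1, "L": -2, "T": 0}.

Dimensional matrix (I×Θ×M×L by i×ℓ×ΔT×D×m×ρ×X1×X2):
  I: [ 1  0  0  0  0  0 -3 -1]
  Θ: [ 0  0  1  0  0  0  0  1]
  M: [ 0  0  0  0  1  1 -1 -1]
  L: [ 0  1  0  1  0 -3  2  1]
  [I]: (-1)·1+(2)·0+(-1)·0+(2)·0+(-2)·-3+(-1)·-1 = 6
  [Θ]: (-1)·0+(2)·0+(-1)·1+(2)·0+(-2)·0+(-1)·1 = -2
  [M]: (-1)·0+(2)·0+(-1)·0+(2)·1+(-2)·-1+(-1)·-1 = 5
  [L]: (-1)·0+(2)·1+(-1)·0+(2)·-3+(-2)·2+(-1)·1 = -9
⇒ I^6 Θ^-2 M^5 L^-9

{"I": 6, "Θ": -2, "M": 5, "L": -9}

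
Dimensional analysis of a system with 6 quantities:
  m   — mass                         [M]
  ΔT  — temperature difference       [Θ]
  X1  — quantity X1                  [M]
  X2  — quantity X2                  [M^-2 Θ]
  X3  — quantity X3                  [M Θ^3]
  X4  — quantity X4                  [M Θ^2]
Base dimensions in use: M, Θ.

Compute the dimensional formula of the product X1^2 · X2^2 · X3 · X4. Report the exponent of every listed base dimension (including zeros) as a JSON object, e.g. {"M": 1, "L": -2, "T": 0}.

{"M": 0, "Θ": 7}

Dimensional matrix (M×Θ by m×ΔT×X1×X2×X3×X4):
  M: [ 1  0  1 -2  1  1]
  Θ: [ 0  1  0  1  3  2]
  [M]: (2)·1+(2)·-2+(1)·1+(1)·1 = 0
  [Θ]: (2)·0+(2)·1+(1)·3+(1)·2 = 7
⇒ Θ^7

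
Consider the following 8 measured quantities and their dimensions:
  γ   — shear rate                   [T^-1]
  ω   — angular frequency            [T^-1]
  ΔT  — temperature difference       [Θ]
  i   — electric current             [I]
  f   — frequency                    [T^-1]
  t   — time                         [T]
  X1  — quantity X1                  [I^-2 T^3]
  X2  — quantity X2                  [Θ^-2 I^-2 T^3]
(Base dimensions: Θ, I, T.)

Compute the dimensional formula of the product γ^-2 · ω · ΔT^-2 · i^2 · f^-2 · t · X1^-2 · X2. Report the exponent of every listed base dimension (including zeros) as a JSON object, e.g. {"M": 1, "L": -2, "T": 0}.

Write exponents as rows Θ,I,T / cols γ,ω,ΔT,i,f,t,X1,X2:
  Θ: [ 0  0  1  0  0  0  0 -2]
  I: [ 0  0  0  1  0  0 -2 -2]
  T: [-1 -1  0  0 -1  1  3  3]
  [Θ]: (-2)·0+(1)·0+(-2)·1+(2)·0+(-2)·0+(1)·0+(-2)·0+(1)·-2 = -4
  [I]: (-2)·0+(1)·0+(-2)·0+(2)·1+(-2)·0+(1)·0+(-2)·-2+(1)·-2 = 4
  [T]: (-2)·-1+(1)·-1+(-2)·0+(2)·0+(-2)·-1+(1)·1+(-2)·3+(1)·3 = 1
⇒ Θ^-4 I^4 T

{"Θ": -4, "I": 4, "T": 1}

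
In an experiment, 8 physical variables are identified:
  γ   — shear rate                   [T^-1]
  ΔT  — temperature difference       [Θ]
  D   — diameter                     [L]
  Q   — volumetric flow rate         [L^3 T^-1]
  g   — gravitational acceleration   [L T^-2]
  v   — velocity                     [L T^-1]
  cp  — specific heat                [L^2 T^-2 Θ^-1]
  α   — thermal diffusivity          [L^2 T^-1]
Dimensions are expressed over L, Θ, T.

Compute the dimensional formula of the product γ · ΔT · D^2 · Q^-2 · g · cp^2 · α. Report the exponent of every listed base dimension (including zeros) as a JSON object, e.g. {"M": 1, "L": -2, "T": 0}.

Exponent matrix [L,Θ,T] × [γ,ΔT,D,Q,g,v,cp,α]:
  L: [ 0  0  1  3  1  1  2  2]
  Θ: [ 0  1  0  0  0  0 -1  0]
  T: [-1  0  0 -1 -2 -1 -2 -1]
  [L]: (1)·0+(1)·0+(2)·1+(-2)·3+(1)·1+(2)·2+(1)·2 = 3
  [Θ]: (1)·0+(1)·1+(2)·0+(-2)·0+(1)·0+(2)·-1+(1)·0 = -1
  [T]: (1)·-1+(1)·0+(2)·0+(-2)·-1+(1)·-2+(2)·-2+(1)·-1 = -6
⇒ L^3 Θ^-1 T^-6

{"L": 3, "Θ": -1, "T": -6}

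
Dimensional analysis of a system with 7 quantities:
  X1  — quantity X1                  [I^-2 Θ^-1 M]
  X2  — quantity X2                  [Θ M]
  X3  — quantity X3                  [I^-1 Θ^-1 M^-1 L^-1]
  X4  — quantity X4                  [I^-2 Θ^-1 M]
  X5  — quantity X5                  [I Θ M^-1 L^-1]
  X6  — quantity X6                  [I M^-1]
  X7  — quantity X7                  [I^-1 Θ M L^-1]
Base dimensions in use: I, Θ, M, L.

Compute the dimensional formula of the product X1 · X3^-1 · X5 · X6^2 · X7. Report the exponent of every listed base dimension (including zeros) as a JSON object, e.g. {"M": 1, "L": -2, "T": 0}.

{"I": 1, "Θ": 2, "M": 0, "L": -1}

Dimensional matrix (I×Θ×M×L by X1×X2×X3×X4×X5×X6×X7):
  I: [-2  0 -1 -2  1  1 -1]
  Θ: [-1  1 -1 -1  1  0  1]
  M: [ 1  1 -1  1 -1 -1  1]
  L: [ 0  0 -1  0 -1  0 -1]
  [I]: (1)·-2+(-1)·-1+(1)·1+(2)·1+(1)·-1 = 1
  [Θ]: (1)·-1+(-1)·-1+(1)·1+(2)·0+(1)·1 = 2
  [M]: (1)·1+(-1)·-1+(1)·-1+(2)·-1+(1)·1 = 0
  [L]: (1)·0+(-1)·-1+(1)·-1+(2)·0+(1)·-1 = -1
⇒ I Θ^2 L^-1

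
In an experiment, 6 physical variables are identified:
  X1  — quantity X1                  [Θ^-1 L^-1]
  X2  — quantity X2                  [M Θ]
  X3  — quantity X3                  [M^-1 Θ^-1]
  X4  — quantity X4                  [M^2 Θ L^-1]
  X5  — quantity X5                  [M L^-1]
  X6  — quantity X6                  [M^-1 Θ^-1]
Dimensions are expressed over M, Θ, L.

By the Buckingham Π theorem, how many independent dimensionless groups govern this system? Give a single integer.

Exponent matrix [M,Θ,L] × [X1,X2,X3,X4,X5,X6]:
  M: [ 0  1 -1  2  1 -1]
  Θ: [-1  1 -1  1  0 -1]
  L: [-1  0  0 -1 -1  0]
Row reduction gives pivot columns X1,X2; rank = 2
6 vars − rank 2 = 4 Π groups

4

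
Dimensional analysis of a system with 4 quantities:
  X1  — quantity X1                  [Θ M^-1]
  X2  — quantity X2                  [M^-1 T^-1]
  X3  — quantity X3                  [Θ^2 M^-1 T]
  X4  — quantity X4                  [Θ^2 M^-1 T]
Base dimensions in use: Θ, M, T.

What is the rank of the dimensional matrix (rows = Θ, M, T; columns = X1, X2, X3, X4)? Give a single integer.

Dimensional matrix (Θ×M×T by X1×X2×X3×X4):
  Θ: [ 1  0  2  2]
  M: [-1 -1 -1 -1]
  T: [ 0 -1  1  1]
Echelon form has 2 nonzero rows (pivots: X1,X2)

2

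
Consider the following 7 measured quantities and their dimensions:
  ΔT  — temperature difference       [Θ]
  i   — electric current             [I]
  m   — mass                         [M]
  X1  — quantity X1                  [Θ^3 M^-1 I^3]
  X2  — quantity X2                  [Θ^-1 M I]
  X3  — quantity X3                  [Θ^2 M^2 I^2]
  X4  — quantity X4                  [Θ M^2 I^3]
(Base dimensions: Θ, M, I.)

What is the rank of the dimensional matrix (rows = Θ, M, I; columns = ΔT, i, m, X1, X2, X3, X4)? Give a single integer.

3

Dimensional matrix (Θ×M×I by ΔT×i×m×X1×X2×X3×X4):
  Θ: [ 1  0  0  3 -1  2  1]
  M: [ 0  0  1 -1  1  2  2]
  I: [ 0  1  0  3  1  2  3]
Row reduction gives pivot columns ΔT,i,m; rank = 3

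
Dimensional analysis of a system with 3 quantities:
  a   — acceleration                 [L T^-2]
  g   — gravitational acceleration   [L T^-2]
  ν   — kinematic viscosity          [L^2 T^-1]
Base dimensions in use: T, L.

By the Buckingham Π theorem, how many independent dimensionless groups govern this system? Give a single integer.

1

Write exponents as rows T,L / cols a,g,ν:
  T: [-2 -2 -1]
  L: [ 1  1  2]
Row reduction gives pivot columns a,ν; rank = 2
n=3, r=2 ⇒ 1 dimensionless group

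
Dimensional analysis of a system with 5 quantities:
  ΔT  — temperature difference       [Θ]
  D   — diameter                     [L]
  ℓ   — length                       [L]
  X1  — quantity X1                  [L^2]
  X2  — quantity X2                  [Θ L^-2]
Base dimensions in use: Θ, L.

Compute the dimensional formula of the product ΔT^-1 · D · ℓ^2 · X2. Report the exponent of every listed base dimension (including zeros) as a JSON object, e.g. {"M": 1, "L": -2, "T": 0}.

Write exponents as rows Θ,L / cols ΔT,D,ℓ,X1,X2:
  Θ: [ 1  0  0  0  1]
  L: [ 0  1  1  2 -2]
  [Θ]: (-1)·1+(1)·0+(2)·0+(1)·1 = 0
  [L]: (-1)·0+(1)·1+(2)·1+(1)·-2 = 1
⇒ L

{"Θ": 0, "L": 1}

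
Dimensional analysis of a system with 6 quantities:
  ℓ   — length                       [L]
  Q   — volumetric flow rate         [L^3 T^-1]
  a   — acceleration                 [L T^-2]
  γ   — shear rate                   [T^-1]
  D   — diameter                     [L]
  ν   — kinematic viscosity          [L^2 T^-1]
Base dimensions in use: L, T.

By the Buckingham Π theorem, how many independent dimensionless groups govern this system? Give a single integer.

Dimensional matrix (L×T by ℓ×Q×a×γ×D×ν):
  L: [ 1  3  1  0  1  2]
  T: [ 0 -1 -2 -1  0 -1]
Echelon form has 2 nonzero rows (pivots: ℓ,Q)
n=6, r=2 ⇒ 4 dimensionless groups

4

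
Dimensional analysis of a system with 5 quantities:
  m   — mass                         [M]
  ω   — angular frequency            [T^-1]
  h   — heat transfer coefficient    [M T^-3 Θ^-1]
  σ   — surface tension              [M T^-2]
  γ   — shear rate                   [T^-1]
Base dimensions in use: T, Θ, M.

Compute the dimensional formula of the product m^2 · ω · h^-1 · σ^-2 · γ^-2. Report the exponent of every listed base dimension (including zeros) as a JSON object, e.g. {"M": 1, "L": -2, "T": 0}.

{"T": 8, "Θ": 1, "M": -1}

Exponent matrix [T,Θ,M] × [m,ω,h,σ,γ]:
  T: [ 0 -1 -3 -2 -1]
  Θ: [ 0  0 -1  0  0]
  M: [ 1  0  1  1  0]
  [T]: (2)·0+(1)·-1+(-1)·-3+(-2)·-2+(-2)·-1 = 8
  [Θ]: (2)·0+(1)·0+(-1)·-1+(-2)·0+(-2)·0 = 1
  [M]: (2)·1+(1)·0+(-1)·1+(-2)·1+(-2)·0 = -1
⇒ T^8 Θ M^-1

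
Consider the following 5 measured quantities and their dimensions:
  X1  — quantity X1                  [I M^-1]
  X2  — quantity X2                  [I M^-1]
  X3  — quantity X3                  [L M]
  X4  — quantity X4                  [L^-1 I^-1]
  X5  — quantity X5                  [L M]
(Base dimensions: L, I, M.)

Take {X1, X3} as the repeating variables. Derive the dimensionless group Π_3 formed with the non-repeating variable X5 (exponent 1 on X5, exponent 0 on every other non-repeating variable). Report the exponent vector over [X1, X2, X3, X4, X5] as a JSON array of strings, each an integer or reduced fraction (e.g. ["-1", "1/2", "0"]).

Write exponents as rows L,I,M / cols X1,X2,X3,X4,X5:
  L: [ 0  0  1 -1  1]
  I: [ 1  1  0 -1  0]
  M: [-1 -1  1  0  1]
Echelon form has 2 nonzero rows (pivots: X1,X3)
Repeat: X1,X3; free: X2,X4,X5
RREF:
  r0: [   1    1    0   -1    0]
  r1: [   0    0    1   -1    1]
  r2: [   0    0    0    0    0]
Fix exponent of X5 at 1, X2 at 0, X4 at 0; solve each RREF row for its pivot's exponent:
  r0: exp(X1) + (0)·1 = 0 ⇒ exp(X1) = 0
  r1: exp(X3) + (1)·1 = 0 ⇒ exp(X3) = -1
Π_3 = X3^-1 · X5

["0", "0", "-1", "0", "1"]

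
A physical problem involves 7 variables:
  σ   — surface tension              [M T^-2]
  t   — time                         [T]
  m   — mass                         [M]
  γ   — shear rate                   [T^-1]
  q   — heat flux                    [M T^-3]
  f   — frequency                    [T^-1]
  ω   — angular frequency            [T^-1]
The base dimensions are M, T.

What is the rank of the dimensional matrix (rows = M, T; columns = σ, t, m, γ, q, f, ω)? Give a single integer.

2

Write exponents as rows M,T / cols σ,t,m,γ,q,f,ω:
  M: [ 1  0  1  0  1  0  0]
  T: [-2  1  0 -1 -3 -1 -1]
Row reduction gives pivot columns σ,t; rank = 2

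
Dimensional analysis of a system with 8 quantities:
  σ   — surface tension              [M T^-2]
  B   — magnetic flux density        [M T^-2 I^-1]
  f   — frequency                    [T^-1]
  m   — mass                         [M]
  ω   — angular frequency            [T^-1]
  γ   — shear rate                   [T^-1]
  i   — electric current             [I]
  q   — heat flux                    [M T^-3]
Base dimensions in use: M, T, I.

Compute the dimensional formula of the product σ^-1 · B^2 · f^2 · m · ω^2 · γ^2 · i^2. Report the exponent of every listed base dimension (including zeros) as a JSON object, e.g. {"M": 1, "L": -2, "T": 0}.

{"M": 2, "T": -8, "I": 0}

Exponent matrix [M,T,I] × [σ,B,f,m,ω,γ,i,q]:
  M: [ 1  1  0  1  0  0  0  1]
  T: [-2 -2 -1  0 -1 -1  0 -3]
  I: [ 0 -1  0  0  0  0  1  0]
  [M]: (-1)·1+(2)·1+(2)·0+(1)·1+(2)·0+(2)·0+(2)·0 = 2
  [T]: (-1)·-2+(2)·-2+(2)·-1+(1)·0+(2)·-1+(2)·-1+(2)·0 = -8
  [I]: (-1)·0+(2)·-1+(2)·0+(1)·0+(2)·0+(2)·0+(2)·1 = 0
⇒ M^2 T^-8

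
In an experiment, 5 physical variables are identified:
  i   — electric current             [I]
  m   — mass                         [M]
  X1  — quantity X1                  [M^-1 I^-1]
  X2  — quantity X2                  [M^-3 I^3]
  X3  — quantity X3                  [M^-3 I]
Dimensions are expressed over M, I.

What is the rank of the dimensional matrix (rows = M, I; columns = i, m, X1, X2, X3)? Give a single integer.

2

Write exponents as rows M,I / cols i,m,X1,X2,X3:
  M: [ 0  1 -1 -3 -3]
  I: [ 1  0 -1  3  1]
Echelon form has 2 nonzero rows (pivots: i,m)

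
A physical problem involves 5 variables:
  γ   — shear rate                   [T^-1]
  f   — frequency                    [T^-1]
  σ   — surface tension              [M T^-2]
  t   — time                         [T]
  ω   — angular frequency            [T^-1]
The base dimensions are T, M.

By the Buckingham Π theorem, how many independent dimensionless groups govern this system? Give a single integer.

3

Write exponents as rows T,M / cols γ,f,σ,t,ω:
  T: [-1 -1 -2  1 -1]
  M: [ 0  0  1  0  0]
Echelon form has 2 nonzero rows (pivots: γ,σ)
n=5, r=2 ⇒ 3 dimensionless groups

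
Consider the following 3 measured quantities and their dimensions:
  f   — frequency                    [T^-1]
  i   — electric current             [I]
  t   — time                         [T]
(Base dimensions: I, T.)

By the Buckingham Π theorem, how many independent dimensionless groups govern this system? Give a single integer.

Exponent matrix [I,T] × [f,i,t]:
  I: [ 0  1  0]
  T: [-1  0  1]
Row reduction gives pivot columns f,i; rank = 2
Π count = n − r = 3 − 2 = 1

1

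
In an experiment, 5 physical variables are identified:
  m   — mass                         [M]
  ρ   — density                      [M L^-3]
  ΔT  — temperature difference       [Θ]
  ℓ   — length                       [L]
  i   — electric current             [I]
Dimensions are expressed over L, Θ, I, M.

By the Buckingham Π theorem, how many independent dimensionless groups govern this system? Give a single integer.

1

Write exponents as rows L,Θ,I,M / cols m,ρ,ΔT,ℓ,i:
  L: [ 0 -3  0  1  0]
  Θ: [ 0  0  1  0  0]
  I: [ 0  0  0  0  1]
  M: [ 1  1  0  0  0]
Row reduction gives pivot columns m,ρ,ΔT,i; rank = 4
5 vars − rank 4 = 1 Π group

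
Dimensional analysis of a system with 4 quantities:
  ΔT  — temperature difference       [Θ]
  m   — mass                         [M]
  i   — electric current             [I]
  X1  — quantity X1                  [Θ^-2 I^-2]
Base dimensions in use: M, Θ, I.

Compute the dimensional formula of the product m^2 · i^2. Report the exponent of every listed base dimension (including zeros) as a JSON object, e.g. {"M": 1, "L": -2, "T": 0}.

Write exponents as rows M,Θ,I / cols ΔT,m,i,X1:
  M: [ 0  1  0  0]
  Θ: [ 1  0  0 -2]
  I: [ 0  0  1 -2]
  [M]: (2)·1+(2)·0 = 2
  [Θ]: (2)·0+(2)·0 = 0
  [I]: (2)·0+(2)·1 = 2
⇒ M^2 I^2

{"M": 2, "Θ": 0, "I": 2}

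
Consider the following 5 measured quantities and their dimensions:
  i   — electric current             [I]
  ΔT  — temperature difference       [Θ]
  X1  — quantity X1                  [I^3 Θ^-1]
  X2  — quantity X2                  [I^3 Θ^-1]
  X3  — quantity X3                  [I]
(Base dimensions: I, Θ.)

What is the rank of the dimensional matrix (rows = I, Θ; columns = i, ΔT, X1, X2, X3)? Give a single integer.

Dimensional matrix (I×Θ by i×ΔT×X1×X2×X3):
  I: [ 1  0  3  3  1]
  Θ: [ 0  1 -1 -1  0]
Row reduction gives pivot columns i,ΔT; rank = 2

2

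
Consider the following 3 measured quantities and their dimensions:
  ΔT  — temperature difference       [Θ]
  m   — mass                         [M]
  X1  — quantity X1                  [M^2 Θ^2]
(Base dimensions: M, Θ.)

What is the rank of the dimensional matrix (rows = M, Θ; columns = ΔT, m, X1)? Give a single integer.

2

Dimensional matrix (M×Θ by ΔT×m×X1):
  M: [ 0  1  2]
  Θ: [ 1  0  2]
RREF → pivots at {ΔT,m} ⇒ r = 2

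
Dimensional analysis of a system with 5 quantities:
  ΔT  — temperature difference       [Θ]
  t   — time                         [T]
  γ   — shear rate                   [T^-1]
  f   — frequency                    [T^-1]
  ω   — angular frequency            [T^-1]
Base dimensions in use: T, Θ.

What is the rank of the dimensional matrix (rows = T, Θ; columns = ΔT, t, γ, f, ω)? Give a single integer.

Write exponents as rows T,Θ / cols ΔT,t,γ,f,ω:
  T: [ 0  1 -1 -1 -1]
  Θ: [ 1  0  0  0  0]
Echelon form has 2 nonzero rows (pivots: ΔT,t)

2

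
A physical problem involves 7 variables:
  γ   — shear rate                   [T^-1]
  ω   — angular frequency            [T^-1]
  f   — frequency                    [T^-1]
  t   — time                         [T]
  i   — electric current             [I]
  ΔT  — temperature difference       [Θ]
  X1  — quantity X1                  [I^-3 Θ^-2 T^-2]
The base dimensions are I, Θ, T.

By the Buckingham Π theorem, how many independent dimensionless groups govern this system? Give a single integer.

4

Dimensional matrix (I×Θ×T by γ×ω×f×t×i×ΔT×X1):
  I: [ 0  0  0  0  1  0 -3]
  Θ: [ 0  0  0  0  0  1 -2]
  T: [-1 -1 -1  1  0  0 -2]
RREF → pivots at {γ,i,ΔT} ⇒ r = 3
7 vars − rank 3 = 4 Π groups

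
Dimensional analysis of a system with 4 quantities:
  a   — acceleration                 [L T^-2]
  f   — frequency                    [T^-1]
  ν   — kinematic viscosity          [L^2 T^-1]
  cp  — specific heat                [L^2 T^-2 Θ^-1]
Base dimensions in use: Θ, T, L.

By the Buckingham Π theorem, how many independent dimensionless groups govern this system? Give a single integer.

1

Dimensional matrix (Θ×T×L by a×f×ν×cp):
  Θ: [ 0  0  0 -1]
  T: [-2 -1 -1 -2]
  L: [ 1  0  2  2]
Echelon form has 3 nonzero rows (pivots: a,f,cp)
Π count = n − r = 4 − 3 = 1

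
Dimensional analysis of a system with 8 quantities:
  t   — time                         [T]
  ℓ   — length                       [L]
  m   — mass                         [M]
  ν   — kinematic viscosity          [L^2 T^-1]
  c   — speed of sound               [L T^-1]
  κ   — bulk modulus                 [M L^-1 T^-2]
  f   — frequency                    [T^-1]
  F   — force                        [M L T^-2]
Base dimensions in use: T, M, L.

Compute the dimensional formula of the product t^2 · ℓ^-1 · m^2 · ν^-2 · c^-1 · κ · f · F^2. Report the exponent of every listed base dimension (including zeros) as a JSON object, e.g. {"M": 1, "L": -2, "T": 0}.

{"T": -2, "M": 5, "L": -5}

Dimensional matrix (T×M×L by t×ℓ×m×ν×c×κ×f×F):
  T: [ 1  0  0 -1 -1 -2 -1 -2]
  M: [ 0  0  1  0  0  1  0  1]
  L: [ 0  1  0  2  1 -1  0  1]
  [T]: (2)·1+(-1)·0+(2)·0+(-2)·-1+(-1)·-1+(1)·-2+(1)·-1+(2)·-2 = -2
  [M]: (2)·0+(-1)·0+(2)·1+(-2)·0+(-1)·0+(1)·1+(1)·0+(2)·1 = 5
  [L]: (2)·0+(-1)·1+(2)·0+(-2)·2+(-1)·1+(1)·-1+(1)·0+(2)·1 = -5
⇒ T^-2 M^5 L^-5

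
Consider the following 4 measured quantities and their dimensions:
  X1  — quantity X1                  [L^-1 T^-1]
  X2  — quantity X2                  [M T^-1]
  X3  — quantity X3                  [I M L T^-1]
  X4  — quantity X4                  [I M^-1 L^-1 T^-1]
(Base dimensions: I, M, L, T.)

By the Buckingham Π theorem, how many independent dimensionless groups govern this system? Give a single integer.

Write exponents as rows I,M,L,T / cols X1,X2,X3,X4:
  I: [ 0  0  1  1]
  M: [ 0  1  1 -1]
  L: [-1  0  1 -1]
  T: [-1 -1 -1 -1]
Echelon form has 3 nonzero rows (pivots: X1,X2,X3)
Π count = n − r = 4 − 3 = 1

1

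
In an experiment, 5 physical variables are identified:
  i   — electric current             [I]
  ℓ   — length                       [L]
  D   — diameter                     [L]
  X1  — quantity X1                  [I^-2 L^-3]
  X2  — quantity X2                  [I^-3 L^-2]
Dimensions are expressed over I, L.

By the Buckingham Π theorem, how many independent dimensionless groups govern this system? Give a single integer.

Dimensional matrix (I×L by i×ℓ×D×X1×X2):
  I: [ 1  0  0 -2 -3]
  L: [ 0  1  1 -3 -2]
Echelon form has 2 nonzero rows (pivots: i,ℓ)
Π count = n − r = 5 − 2 = 3

3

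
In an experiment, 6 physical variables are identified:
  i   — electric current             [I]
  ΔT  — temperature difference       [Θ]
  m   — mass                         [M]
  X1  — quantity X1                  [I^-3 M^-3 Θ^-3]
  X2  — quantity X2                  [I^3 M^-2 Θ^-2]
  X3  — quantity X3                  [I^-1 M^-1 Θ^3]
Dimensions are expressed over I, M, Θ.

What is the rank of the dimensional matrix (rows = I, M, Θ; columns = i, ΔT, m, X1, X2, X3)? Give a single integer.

3

Dimensional matrix (I×M×Θ by i×ΔT×m×X1×X2×X3):
  I: [ 1  0  0 -3  3 -1]
  M: [ 0  0  1 -3 -2 -1]
  Θ: [ 0  1  0 -3 -2  3]
RREF → pivots at {i,ΔT,m} ⇒ r = 3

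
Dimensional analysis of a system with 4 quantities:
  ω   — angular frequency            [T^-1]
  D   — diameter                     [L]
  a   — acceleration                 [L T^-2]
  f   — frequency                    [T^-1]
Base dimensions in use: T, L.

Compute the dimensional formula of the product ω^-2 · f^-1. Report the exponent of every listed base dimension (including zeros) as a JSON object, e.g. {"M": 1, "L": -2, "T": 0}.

Exponent matrix [T,L] × [ω,D,a,f]:
  T: [-1  0 -2 -1]
  L: [ 0  1  1  0]
  [T]: (-2)·-1+(-1)·-1 = 3
  [L]: (-2)·0+(-1)·0 = 0
⇒ T^3

{"T": 3, "L": 0}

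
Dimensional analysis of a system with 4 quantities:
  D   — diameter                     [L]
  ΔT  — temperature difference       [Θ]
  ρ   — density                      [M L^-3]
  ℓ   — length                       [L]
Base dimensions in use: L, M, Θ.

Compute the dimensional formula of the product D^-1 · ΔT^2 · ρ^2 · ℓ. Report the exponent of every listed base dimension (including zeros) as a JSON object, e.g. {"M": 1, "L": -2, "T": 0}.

{"L": -6, "M": 2, "Θ": 2}

Exponent matrix [L,M,Θ] × [D,ΔT,ρ,ℓ]:
  L: [ 1  0 -3  1]
  M: [ 0  0  1  0]
  Θ: [ 0  1  0  0]
  [L]: (-1)·1+(2)·0+(2)·-3+(1)·1 = -6
  [M]: (-1)·0+(2)·0+(2)·1+(1)·0 = 2
  [Θ]: (-1)·0+(2)·1+(2)·0+(1)·0 = 2
⇒ L^-6 M^2 Θ^2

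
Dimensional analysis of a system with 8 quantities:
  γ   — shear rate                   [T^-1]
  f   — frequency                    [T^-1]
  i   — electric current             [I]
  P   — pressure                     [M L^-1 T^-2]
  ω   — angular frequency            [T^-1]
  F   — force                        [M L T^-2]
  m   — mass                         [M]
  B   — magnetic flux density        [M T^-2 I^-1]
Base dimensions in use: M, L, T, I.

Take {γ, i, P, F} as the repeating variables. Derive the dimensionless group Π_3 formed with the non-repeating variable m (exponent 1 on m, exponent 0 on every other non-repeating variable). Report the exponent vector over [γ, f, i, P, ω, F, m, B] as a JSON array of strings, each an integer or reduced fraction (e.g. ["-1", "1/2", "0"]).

Exponent matrix [M,L,T,I] × [γ,f,i,P,ω,F,m,B]:
  M: [ 0  0  0  1  0  1  1  1]
  L: [ 0  0  0 -1  0  1  0  0]
  T: [-1 -1  0 -2 -1 -2  0 -2]
  I: [ 0  0  1  0  0  0  0 -1]
Echelon form has 4 nonzero rows (pivots: γ,i,P,F)
Pivot set = {γ,i,P,F}, free = {f,ω,m,B}
RREF:
  r0: [   1    1    0    0    1    0   -2    0]
  r1: [   0    0    1    0    0    0    0   -1]
  r2: [   0    0    0    1    0    0  1/2  1/2]
  r3: [   0    0    0    0    0    1  1/2  1/2]
Fix exponent of m at 1, f at 0, ω at 0, B at 0; solve each RREF row for its pivot's exponent:
  r0: exp(γ) + (-2)·1 = 0 ⇒ exp(γ) = 2
  r1: exp(i) + (0)·1 = 0 ⇒ exp(i) = 0
  r2: exp(P) + (1/2)·1 = 0 ⇒ exp(P) = -1/2
  r3: exp(F) + (1/2)·1 = 0 ⇒ exp(F) = -1/2
Π_3 = γ^2 · P^(-1/2) · F^(-1/2) · m

["2", "0", "0", "-1/2", "0", "-1/2", "1", "0"]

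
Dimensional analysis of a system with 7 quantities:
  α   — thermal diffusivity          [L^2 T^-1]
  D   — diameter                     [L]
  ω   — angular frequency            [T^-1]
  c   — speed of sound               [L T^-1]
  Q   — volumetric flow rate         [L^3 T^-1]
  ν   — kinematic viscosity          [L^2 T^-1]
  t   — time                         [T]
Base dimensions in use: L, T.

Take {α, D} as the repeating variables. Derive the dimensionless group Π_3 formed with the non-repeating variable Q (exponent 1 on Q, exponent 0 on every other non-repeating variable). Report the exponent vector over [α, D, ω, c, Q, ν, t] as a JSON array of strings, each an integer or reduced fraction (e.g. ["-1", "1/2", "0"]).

Exponent matrix [L,T] × [α,D,ω,c,Q,ν,t]:
  L: [ 2  1  0  1  3  2  0]
  T: [-1  0 -1 -1 -1 -1  1]
RREF → pivots at {α,D} ⇒ r = 2
Pivot set = {α,D}, free = {ω,c,Q,ν,t}
RREF:
  r0: [   1    0    1    1    1    1   -1]
  r1: [   0    1   -2   -1    1    0    2]
Fix exponent of Q at 1, ω at 0, c at 0, ν at 0, t at 0; solve each RREF row for its pivot's exponent:
  r0: exp(α) + (1)·1 = 0 ⇒ exp(α) = -1
  r1: exp(D) + (1)·1 = 0 ⇒ exp(D) = -1
Π_3 = α^-1 · D^-1 · Q

["-1", "-1", "0", "0", "1", "0", "0"]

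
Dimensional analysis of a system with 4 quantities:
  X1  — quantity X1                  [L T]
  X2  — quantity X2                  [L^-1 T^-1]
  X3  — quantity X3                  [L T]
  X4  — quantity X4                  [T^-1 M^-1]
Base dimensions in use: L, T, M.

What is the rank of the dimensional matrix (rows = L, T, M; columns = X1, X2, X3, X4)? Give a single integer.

2

Write exponents as rows L,T,M / cols X1,X2,X3,X4:
  L: [ 1 -1  1  0]
  T: [ 1 -1  1 -1]
  M: [ 0  0  0 -1]
Echelon form has 2 nonzero rows (pivots: X1,X4)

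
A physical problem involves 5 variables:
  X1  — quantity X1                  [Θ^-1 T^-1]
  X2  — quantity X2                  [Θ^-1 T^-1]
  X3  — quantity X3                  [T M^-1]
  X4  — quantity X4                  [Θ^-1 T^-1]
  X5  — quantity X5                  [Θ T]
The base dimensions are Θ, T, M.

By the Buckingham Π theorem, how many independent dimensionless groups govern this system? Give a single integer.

3

Exponent matrix [Θ,T,M] × [X1,X2,X3,X4,X5]:
  Θ: [-1 -1  0 -1  1]
  T: [-1 -1  1 -1  1]
  M: [ 0  0 -1  0  0]
RREF → pivots at {X1,X3} ⇒ r = 2
Π count = n − r = 5 − 2 = 3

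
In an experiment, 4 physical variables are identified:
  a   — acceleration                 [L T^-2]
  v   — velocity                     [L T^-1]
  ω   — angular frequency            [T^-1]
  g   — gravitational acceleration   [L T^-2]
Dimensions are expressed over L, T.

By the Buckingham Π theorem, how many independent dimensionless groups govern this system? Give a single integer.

Write exponents as rows L,T / cols a,v,ω,g:
  L: [ 1  1  0  1]
  T: [-2 -1 -1 -2]
Row reduction gives pivot columns a,v; rank = 2
Π count = n − r = 4 − 2 = 2

2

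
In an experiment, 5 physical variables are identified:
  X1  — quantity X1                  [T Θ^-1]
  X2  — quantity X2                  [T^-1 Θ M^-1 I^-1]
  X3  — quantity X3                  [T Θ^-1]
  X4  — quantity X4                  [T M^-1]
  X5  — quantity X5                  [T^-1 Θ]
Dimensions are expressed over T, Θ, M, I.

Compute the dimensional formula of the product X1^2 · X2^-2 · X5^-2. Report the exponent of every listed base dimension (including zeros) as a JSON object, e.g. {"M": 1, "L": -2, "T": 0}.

Write exponents as rows T,Θ,M,I / cols X1,X2,X3,X4,X5:
  T: [ 1 -1  1  1 -1]
  Θ: [-1  1 -1  0  1]
  M: [ 0 -1  0 -1  0]
  I: [ 0 -1  0  0  0]
  [T]: (2)·1+(-2)·-1+(-2)·-1 = 6
  [Θ]: (2)·-1+(-2)·1+(-2)·1 = -6
  [M]: (2)·0+(-2)·-1+(-2)·0 = 2
  [I]: (2)·0+(-2)·-1+(-2)·0 = 2
⇒ T^6 Θ^-6 M^2 I^2

{"T": 6, "Θ": -6, "M": 2, "I": 2}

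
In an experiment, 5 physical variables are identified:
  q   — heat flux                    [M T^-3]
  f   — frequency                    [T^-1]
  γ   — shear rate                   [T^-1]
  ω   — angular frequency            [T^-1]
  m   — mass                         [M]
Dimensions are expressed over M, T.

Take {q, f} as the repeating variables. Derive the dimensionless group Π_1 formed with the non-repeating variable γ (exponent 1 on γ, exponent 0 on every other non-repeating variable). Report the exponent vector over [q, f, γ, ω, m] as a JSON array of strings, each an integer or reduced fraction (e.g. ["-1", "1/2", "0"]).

Exponent matrix [M,T] × [q,f,γ,ω,m]:
  M: [ 1  0  0  0  1]
  T: [-3 -1 -1 -1  0]
RREF → pivots at {q,f} ⇒ r = 2
Repeat: q,f; free: γ,ω,m
RREF:
  r0: [   1    0    0    0    1]
  r1: [   0    1    1    1   -3]
Fix exponent of γ at 1, ω at 0, m at 0; solve each RREF row for its pivot's exponent:
  r0: exp(q) + (0)·1 = 0 ⇒ exp(q) = 0
  r1: exp(f) + (1)·1 = 0 ⇒ exp(f) = -1
Π_1 = f^-1 · γ

["0", "-1", "1", "0", "0"]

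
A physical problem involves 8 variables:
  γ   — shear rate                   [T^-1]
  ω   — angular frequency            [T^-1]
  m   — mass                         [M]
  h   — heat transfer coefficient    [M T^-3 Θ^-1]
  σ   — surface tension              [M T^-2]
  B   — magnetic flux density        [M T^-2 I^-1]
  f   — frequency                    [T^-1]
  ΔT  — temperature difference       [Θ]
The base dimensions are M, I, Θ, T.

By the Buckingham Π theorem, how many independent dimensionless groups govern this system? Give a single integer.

Write exponents as rows M,I,Θ,T / cols γ,ω,m,h,σ,B,f,ΔT:
  M: [ 0  0  1  1  1  1  0  0]
  I: [ 0  0  0  0  0 -1  0  0]
  Θ: [ 0  0  0 -1  0  0  0  1]
  T: [-1 -1  0 -3 -2 -2 -1  0]
RREF → pivots at {γ,m,h,B} ⇒ r = 4
8 vars − rank 4 = 4 Π groups

4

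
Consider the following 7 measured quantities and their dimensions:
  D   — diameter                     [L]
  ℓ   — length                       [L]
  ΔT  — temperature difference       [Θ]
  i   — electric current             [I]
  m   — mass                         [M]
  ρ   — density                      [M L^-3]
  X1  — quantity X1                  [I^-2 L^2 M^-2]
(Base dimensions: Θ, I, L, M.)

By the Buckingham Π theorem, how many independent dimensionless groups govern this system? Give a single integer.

3

Exponent matrix [Θ,I,L,M] × [D,ℓ,ΔT,i,m,ρ,X1]:
  Θ: [ 0  0  1  0  0  0  0]
  I: [ 0  0  0  1  0  0 -2]
  L: [ 1  1  0  0  0 -3  2]
  M: [ 0  0  0  0  1  1 -2]
RREF → pivots at {D,ΔT,i,m} ⇒ r = 4
n=7, r=4 ⇒ 3 dimensionless groups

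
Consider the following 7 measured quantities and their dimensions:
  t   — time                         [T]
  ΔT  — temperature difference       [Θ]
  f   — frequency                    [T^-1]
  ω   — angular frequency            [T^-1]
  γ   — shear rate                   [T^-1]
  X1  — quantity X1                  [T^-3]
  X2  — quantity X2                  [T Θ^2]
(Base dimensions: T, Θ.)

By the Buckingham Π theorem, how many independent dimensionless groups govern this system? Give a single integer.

Write exponents as rows T,Θ / cols t,ΔT,f,ω,γ,X1,X2:
  T: [ 1  0 -1 -1 -1 -3  1]
  Θ: [ 0  1  0  0  0  0  2]
Row reduction gives pivot columns t,ΔT; rank = 2
n=7, r=2 ⇒ 5 dimensionless groups

5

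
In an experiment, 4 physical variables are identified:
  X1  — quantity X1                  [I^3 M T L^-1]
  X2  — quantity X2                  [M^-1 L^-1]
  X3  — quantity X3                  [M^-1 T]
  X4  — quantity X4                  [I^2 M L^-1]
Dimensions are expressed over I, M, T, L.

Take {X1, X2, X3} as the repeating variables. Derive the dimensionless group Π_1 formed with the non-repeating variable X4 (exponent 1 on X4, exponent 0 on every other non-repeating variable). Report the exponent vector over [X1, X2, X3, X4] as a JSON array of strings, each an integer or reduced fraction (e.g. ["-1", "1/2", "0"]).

Dimensional matrix (I×M×T×L by X1×X2×X3×X4):
  I: [ 3  0  0  2]
  M: [ 1 -1 -1  1]
  T: [ 1  0  1  0]
  L: [-1 -1  0 -1]
Echelon form has 3 nonzero rows (pivots: X1,X2,X3)
Pivot set = {X1,X2,X3}, free = {X4}
RREF:
  r0: [   1    0    0  2/3]
  r1: [   0    1    0  1/3]
  r2: [   0    0    1 -2/3]
  r3: [   0    0    0    0]
Fix exponent of X4 at 1; solve each RREF row for its pivot's exponent:
  r0: exp(X1) + (2/3)·1 = 0 ⇒ exp(X1) = -2/3
  r1: exp(X2) + (1/3)·1 = 0 ⇒ exp(X2) = -1/3
  r2: exp(X3) + (-2/3)·1 = 0 ⇒ exp(X3) = 2/3
Π_1 = X1^(-2/3) · X2^(-1/3) · X3^(2/3) · X4

["-2/3", "-1/3", "2/3", "1"]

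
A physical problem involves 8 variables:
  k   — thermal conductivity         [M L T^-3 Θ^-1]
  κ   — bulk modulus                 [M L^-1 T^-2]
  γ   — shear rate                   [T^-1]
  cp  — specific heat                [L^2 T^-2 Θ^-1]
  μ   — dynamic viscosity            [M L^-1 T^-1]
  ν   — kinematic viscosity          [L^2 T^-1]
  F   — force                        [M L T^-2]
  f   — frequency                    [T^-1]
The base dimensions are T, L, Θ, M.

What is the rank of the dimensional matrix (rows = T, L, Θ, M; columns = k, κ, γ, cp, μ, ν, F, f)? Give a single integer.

Write exponents as rows T,L,Θ,M / cols k,κ,γ,cp,μ,ν,F,f:
  T: [-3 -2 -1 -2 -1 -1 -2 -1]
  L: [ 1 -1  0  2 -1  2  1  0]
  Θ: [-1  0  0 -1  0  0  0  0]
  M: [ 1  1  0  0  1  0  1  0]
Echelon form has 4 nonzero rows (pivots: k,κ,γ,ν)

4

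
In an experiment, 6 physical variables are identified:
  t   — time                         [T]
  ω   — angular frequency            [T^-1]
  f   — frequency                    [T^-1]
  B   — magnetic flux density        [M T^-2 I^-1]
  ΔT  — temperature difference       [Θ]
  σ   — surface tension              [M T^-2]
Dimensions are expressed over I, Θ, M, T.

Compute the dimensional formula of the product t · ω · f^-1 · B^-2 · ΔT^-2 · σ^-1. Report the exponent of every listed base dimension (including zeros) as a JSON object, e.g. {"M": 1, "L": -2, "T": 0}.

{"I": 2, "Θ": -2, "M": -3, "T": 7}

Exponent matrix [I,Θ,M,T] × [t,ω,f,B,ΔT,σ]:
  I: [ 0  0  0 -1  0  0]
  Θ: [ 0  0  0  0  1  0]
  M: [ 0  0  0  1  0  1]
  T: [ 1 -1 -1 -2  0 -2]
  [I]: (1)·0+(1)·0+(-1)·0+(-2)·-1+(-2)·0+(-1)·0 = 2
  [Θ]: (1)·0+(1)·0+(-1)·0+(-2)·0+(-2)·1+(-1)·0 = -2
  [M]: (1)·0+(1)·0+(-1)·0+(-2)·1+(-2)·0+(-1)·1 = -3
  [T]: (1)·1+(1)·-1+(-1)·-1+(-2)·-2+(-2)·0+(-1)·-2 = 7
⇒ I^2 Θ^-2 M^-3 T^7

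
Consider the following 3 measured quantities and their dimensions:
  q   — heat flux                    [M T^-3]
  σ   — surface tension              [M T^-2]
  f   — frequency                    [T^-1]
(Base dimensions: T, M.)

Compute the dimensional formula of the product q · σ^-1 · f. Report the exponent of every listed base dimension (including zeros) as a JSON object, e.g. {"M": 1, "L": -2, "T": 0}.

Dimensional matrix (T×M by q×σ×f):
  T: [-3 -2 -1]
  M: [ 1  1  0]
  [T]: (1)·-3+(-1)·-2+(1)·-1 = -2
  [M]: (1)·1+(-1)·1+(1)·0 = 0
⇒ T^-2

{"T": -2, "M": 0}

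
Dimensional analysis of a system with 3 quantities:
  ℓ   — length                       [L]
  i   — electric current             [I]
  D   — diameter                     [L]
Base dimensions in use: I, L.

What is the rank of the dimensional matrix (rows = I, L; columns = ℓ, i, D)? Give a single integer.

Dimensional matrix (I×L by ℓ×i×D):
  I: [ 0  1  0]
  L: [ 1  0  1]
Row reduction gives pivot columns ℓ,i; rank = 2

2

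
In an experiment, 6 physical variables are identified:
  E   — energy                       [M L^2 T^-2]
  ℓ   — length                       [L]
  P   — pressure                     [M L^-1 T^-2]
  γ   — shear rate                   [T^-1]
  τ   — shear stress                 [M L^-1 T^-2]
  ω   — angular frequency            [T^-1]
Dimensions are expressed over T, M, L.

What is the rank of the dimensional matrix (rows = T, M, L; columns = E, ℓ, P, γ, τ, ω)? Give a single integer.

3

Write exponents as rows T,M,L / cols E,ℓ,P,γ,τ,ω:
  T: [-2  0 -2 -1 -2 -1]
  M: [ 1  0  1  0  1  0]
  L: [ 2  1 -1  0 -1  0]
Row reduction gives pivot columns E,ℓ,γ; rank = 3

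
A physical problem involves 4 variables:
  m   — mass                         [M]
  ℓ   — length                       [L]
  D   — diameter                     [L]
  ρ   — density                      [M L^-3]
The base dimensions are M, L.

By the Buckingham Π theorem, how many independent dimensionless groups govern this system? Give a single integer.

2

Dimensional matrix (M×L by m×ℓ×D×ρ):
  M: [ 1  0  0  1]
  L: [ 0  1  1 -3]
Row reduction gives pivot columns m,ℓ; rank = 2
4 vars − rank 2 = 2 Π groups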